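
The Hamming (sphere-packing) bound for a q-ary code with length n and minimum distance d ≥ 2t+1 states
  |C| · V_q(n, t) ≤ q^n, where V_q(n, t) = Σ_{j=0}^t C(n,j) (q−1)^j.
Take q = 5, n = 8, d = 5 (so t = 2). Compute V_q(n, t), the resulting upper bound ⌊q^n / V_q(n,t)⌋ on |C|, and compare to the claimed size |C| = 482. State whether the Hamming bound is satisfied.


V_q(n, t) = 481, q^n = 390625, Hamming bound = 812, |C| = 482 ≤ bound (satisfied).

Step 1: Compute V_q(n, t) = Σ_{j=0}^2 C(n, j) (q−1)^j.
  j = 0: C(8,0)·(4)^0 = 1·1 = 1.
  j = 1: C(8,1)·(4)^1 = 8·4 = 32.
  j = 2: C(8,2)·(4)^2 = 28·16 = 448.
  V_q(n, t) = 1 + 32 + 448 = 481.
Step 2: q^n = 5^8 = 390625.
Step 3: Hamming bound ⌊q^n / V_q(n,t)⌋ = ⌊390625/481⌋ = 812.
Step 4: Compare |C| = 482 to 812: satisfied.
The claimed |C| lies below the Hamming bound.


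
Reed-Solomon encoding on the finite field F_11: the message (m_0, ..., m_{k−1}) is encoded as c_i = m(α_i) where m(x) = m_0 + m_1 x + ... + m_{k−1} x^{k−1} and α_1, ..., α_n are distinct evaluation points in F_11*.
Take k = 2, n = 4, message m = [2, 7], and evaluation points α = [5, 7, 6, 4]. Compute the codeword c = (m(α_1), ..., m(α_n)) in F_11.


c = [4, 7, 0, 8]

Message polynomial: m(x) = 2 + 7·x (mod 11).
For each evaluation point α_i, compute m(α_i) mod 11:
  α_1 = 5: Horner steps 7 → 4, so m(5) = 4.
  α_2 = 7: Horner steps 7 → 7, so m(7) = 7.
  α_3 = 6: Horner steps 7 → 0, so m(6) = 0.
  α_4 = 4: Horner steps 7 → 8, so m(4) = 8.
Codeword c = [4, 7, 0, 8] ∈ F_11^4.


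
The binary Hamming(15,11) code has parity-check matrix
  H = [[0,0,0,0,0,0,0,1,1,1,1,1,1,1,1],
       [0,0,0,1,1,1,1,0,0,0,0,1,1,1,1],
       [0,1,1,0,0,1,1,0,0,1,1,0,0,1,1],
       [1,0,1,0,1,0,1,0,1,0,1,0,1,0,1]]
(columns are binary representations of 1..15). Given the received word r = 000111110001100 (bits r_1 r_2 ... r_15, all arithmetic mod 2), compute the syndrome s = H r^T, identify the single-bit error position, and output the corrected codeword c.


s = (1, 0, 0, 1)^T, error position = 9, corrected codeword c = 000111111001100

Compute s = H r^T mod 2 one row at a time:
  s_1 = 1 + 0 + 0 + 0 + 1 + 1 + 0 + 0 = 3 ≡ 1 (mod 2).
  s_2 = 1 + 1 + 1 + 1 + 1 + 1 + 0 + 0 = 6 ≡ 0 (mod 2).
  s_3 = 0 + 0 + 1 + 1 + 0 + 0 + 0 + 0 = 2 ≡ 0 (mod 2).
  s_4 = 0 + 0 + 1 + 1 + 0 + 0 + 1 + 0 = 3 ≡ 1 (mod 2).
s = (1, 0, 0, 1)^T — this equals column 9 of H (binary 1001), so error is at position 9.
Correct: flip bit 9 of r = 000111110001100 to get c = 000111111001100.


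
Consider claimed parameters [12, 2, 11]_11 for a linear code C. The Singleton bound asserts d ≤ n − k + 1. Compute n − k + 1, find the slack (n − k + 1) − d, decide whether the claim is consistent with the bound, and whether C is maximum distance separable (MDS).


Singleton RHS = n − k + 1 = 11, slack = 0, bound satisfied, MDS.

Singleton bound: d ≤ n − k + 1.
Here n = 12, k = 2, so n − k + 1 = 11.
Given d = 11, check d ≤ 11: YES.
Slack = (n − k + 1) − d = 0.
The code is MDS (slack = 0).
Description: the claimed parameters are [12, 2, 11]_11; such a code would be MDS (meets Singleton bound).


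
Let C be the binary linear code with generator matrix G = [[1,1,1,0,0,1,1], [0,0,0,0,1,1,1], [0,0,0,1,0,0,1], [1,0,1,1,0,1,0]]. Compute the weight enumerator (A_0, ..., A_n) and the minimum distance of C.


Weight distribution: A_0 = 1, A_1 = 1, A_2 = 1, A_3 = 4, A_4 = 5, A_5 = 3, A_6 = 1. Minimum distance d = 1.

Enumerate all 2^4 = 16 messages m ∈ F_2^4.
For each, compute codeword c = mG in F_2^7, then tally its weight.
  m = 0000 → c = 0000000, weight = 0.
  m = 1000 → c = 1110011, weight = 5.
  m = 0100 → c = 0000111, weight = 3.
  m = 1100 → c = 1110100, weight = 4.
  m = 0010 → c = 0001001, weight = 2.
  m = 1010 → c = 1111010, weight = 5.
  m = 0110 → c = 0001110, weight = 3.
  m = 1110 → c = 1111101, weight = 6.
  m = 0001 → c = 1011010, weight = 4.
  m = 1001 → c = 0101001, weight = 3.
  m = 0101 → c = 1011101, weight = 5.
  m = 1101 → c = 0101110, weight = 4.
  m = 0011 → c = 1010011, weight = 4.
  m = 1011 → c = 0100000, weight = 1.
  m = 0111 → c = 1010100, weight = 3.
  m = 1111 → c = 0100111, weight = 4.
Tally weights:
  weight 0: 1 codewords.
  weight 1: 1 codewords.
  weight 2: 1 codewords.
  weight 3: 4 codewords.
  weight 4: 5 codewords.
  weight 5: 3 codewords.
  weight 6: 1 codewords.
Minimum distance d = smallest w > 0 with A_w > 0 = 1.
Sanity: Σ A_w = 16 = 2^4 = 16 ✓.


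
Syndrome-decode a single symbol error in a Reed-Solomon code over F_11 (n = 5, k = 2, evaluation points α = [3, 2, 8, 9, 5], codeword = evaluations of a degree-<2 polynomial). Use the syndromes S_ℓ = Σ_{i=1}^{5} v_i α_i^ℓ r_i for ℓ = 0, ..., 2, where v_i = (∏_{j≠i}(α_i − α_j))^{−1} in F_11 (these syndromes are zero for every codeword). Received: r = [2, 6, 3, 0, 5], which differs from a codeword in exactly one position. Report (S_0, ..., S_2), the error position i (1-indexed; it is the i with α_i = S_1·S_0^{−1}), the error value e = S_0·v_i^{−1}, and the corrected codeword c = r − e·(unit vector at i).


S = (6, 4, 10), error at position 3, error magnitude e = 10, c = [2, 6, 4, 0, 5].

Step 1: column multipliers v_i = (∏_{j≠i}(α_i − α_j))^{−1} mod 11.
  i = 1 (α = 3): (3−2)(3−8)(3−9)(3−5) = 1·(−5)·(−6)·(−2) = −60 ≡ 6, so v_1 = 6^{−1} = 2 (mod 11).
  i = 2 (α = 2): (2−3)(2−8)(2−9)(2−5) = (−1)·(−6)·(−7)·(−3) = 126 ≡ 5, so v_2 = 5^{−1} = 9 (mod 11).
  i = 3 (α = 8): (8−3)(8−2)(8−9)(8−5) = 5·6·(−1)·3 = −90 ≡ 9, so v_3 = 9^{−1} = 5 (mod 11).
  i = 4 (α = 9): (9−3)(9−2)(9−8)(9−5) = 6·7·1·4 = 168 ≡ 3, so v_4 = 3^{−1} = 4 (mod 11).
  i = 5 (α = 5): (5−3)(5−2)(5−8)(5−9) = 2·3·(−3)·(−4) = 72 ≡ 6, so v_5 = 6^{−1} = 2 (mod 11).
  v = [2, 9, 5, 4, 2].
Step 2: syndromes of r = [2, 6, 3, 0, 5] (all sums mod 11).
  S_0 = Σ v_i r_i = 2·2 + 9·6 + 5·3 + 4·0 + 2·5 = 83 ≡ 6.
  S_1 = Σ v_i α_i r_i = 2·3·2 + 9·2·6 + 5·8·3 + 4·9·0 + 2·5·5 = 290 ≡ 4.
  α_i^2 mod 11 = [9, 4, 9, 4, 3].
  S_2 = Σ v_i α_i^2 r_i = 2·9·2 + 9·4·6 + 5·9·3 + 4·4·0 + 2·3·5 = 417 ≡ 10.
  S = (6, 4, 10) ≠ 0, so r is not a codeword (an error is present).
Step 3: locate the error. For a single error e at position i, S_ℓ = v_i·e·α_i^ℓ, so α_err = S_1/S_0.
  S_0^{−1} = 6^{−1} = 2 (mod 11), so α_err = 4·2 = 8 ≡ 8 = α_3. Error position i = 3.
  Consistency check: S_2/S_1 = 10·3 = 30 ≡ 8 = α_err ✓ (single-error assumption holds).
Step 4: error magnitude e = S_0/v_3 = S_0·∏_{j≠3}(α_3 − α_j) = 6·9 = 54 ≡ 10 (mod 11).
Step 5: correct position 3: c_3 = r_3 − e = 3 − 10 ≡ 4 (mod 11). Hence c = [2, 6, 4, 0, 5].
  Check: interpolating c through the α_i gives m(x) = 3 + 7·x (degree < 2) with m(α_i) = c_i for every i, so c is indeed a codeword.


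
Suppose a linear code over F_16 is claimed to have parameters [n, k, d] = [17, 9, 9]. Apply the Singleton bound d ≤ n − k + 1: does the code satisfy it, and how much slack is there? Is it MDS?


Singleton RHS = n − k + 1 = 9, slack = 0, bound satisfied, MDS.

Singleton bound: d ≤ n − k + 1.
Here n = 17, k = 9, so n − k + 1 = 9.
Given d = 9, check d ≤ 9: YES.
Slack = (n − k + 1) − d = 0.
The code is MDS (slack = 0).
Description: the claimed parameters are [17, 9, 9]_16; such a code would be MDS (meets Singleton bound).


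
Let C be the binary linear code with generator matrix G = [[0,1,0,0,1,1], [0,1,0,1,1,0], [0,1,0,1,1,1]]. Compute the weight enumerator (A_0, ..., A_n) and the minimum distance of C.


Weight distribution: A_0 = 1, A_1 = 2, A_2 = 2, A_3 = 2, A_4 = 1. Minimum distance d = 1.

Enumerate all 2^3 = 8 messages m ∈ F_2^3.
For each, compute codeword c = mG in F_2^6, then tally its weight.
  m = 000 → c = 000000, weight = 0.
  m = 100 → c = 010011, weight = 3.
  m = 010 → c = 010110, weight = 3.
  m = 110 → c = 000101, weight = 2.
  m = 001 → c = 010111, weight = 4.
  m = 101 → c = 000100, weight = 1.
  m = 011 → c = 000001, weight = 1.
  m = 111 → c = 010010, weight = 2.
Tally weights:
  weight 0: 1 codewords.
  weight 1: 2 codewords.
  weight 2: 2 codewords.
  weight 3: 2 codewords.
  weight 4: 1 codewords.
Minimum distance d = smallest w > 0 with A_w > 0 = 1.
Sanity: Σ A_w = 8 = 2^3 = 8 ✓.


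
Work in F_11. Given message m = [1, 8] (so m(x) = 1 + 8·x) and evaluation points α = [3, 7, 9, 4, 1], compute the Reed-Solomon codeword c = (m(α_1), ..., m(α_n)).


c = [3, 2, 7, 0, 9]

Message polynomial: m(x) = 1 + 8·x (mod 11).
For each evaluation point α_i, compute m(α_i) mod 11:
  α_1 = 3: Horner steps 8 → 3, so m(3) = 3.
  α_2 = 7: Horner steps 8 → 2, so m(7) = 2.
  α_3 = 9: Horner steps 8 → 7, so m(9) = 7.
  α_4 = 4: Horner steps 8 → 0, so m(4) = 0.
  α_5 = 1: Horner steps 8 → 9, so m(1) = 9.
Codeword c = [3, 2, 7, 0, 9] ∈ F_11^5.


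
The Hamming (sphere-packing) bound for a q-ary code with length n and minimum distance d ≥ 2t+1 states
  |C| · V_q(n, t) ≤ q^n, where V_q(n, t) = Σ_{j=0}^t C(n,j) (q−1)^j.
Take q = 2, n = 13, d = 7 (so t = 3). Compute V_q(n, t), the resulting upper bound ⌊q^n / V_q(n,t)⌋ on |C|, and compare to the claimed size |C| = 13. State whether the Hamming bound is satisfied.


V_q(n, t) = 378, q^n = 8192, Hamming bound = 21, |C| = 13 ≤ bound (satisfied).

Step 1: Compute V_q(n, t) = Σ_{j=0}^3 C(n, j) (q−1)^j.
  j = 0: C(13,0)·(1)^0 = 1·1 = 1.
  j = 1: C(13,1)·(1)^1 = 13·1 = 13.
  j = 2: C(13,2)·(1)^2 = 78·1 = 78.
  j = 3: C(13,3)·(1)^3 = 286·1 = 286.
  V_q(n, t) = 1 + 13 + 78 + 286 = 378.
Step 2: q^n = 2^13 = 8192.
Step 3: Hamming bound ⌊q^n / V_q(n,t)⌋ = ⌊8192/378⌋ = 21.
Step 4: Compare |C| = 13 to 21: satisfied.
The claimed |C| lies below the Hamming bound.


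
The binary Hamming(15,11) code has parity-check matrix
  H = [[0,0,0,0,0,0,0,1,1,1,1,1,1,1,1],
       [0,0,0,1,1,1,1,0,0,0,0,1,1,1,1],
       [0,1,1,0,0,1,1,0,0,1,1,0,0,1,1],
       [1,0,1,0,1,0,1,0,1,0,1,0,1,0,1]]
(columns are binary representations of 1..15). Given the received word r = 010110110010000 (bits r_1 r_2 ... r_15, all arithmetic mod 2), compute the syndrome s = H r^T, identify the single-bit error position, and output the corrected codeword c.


s = (0, 1, 1, 1)^T, error position = 7, corrected codeword c = 010110010010000

Compute s = H r^T mod 2 one row at a time:
  s_1 = 1 + 0 + 0 + 1 + 0 + 0 + 0 + 0 = 2 ≡ 0 (mod 2).
  s_2 = 1 + 1 + 0 + 1 + 0 + 0 + 0 + 0 = 3 ≡ 1 (mod 2).
  s_3 = 1 + 0 + 0 + 1 + 0 + 1 + 0 + 0 = 3 ≡ 1 (mod 2).
  s_4 = 0 + 0 + 1 + 1 + 0 + 1 + 0 + 0 = 3 ≡ 1 (mod 2).
s = (0, 1, 1, 1)^T — this equals column 7 of H (binary 0111), so error is at position 7.
Correct: flip bit 7 of r = 010110110010000 to get c = 010110010010000.


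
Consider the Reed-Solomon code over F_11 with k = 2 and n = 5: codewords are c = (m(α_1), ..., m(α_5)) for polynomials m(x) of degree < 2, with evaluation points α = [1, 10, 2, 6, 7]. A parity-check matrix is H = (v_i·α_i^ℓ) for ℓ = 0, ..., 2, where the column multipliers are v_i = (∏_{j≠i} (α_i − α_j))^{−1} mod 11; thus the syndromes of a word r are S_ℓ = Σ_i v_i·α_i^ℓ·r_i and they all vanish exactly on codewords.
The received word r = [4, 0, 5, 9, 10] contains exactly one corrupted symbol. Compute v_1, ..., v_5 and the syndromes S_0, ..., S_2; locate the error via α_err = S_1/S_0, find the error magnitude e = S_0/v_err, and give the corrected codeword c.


S = (7, 4, 7), error at position 2, error magnitude e = 9, c = [4, 2, 5, 9, 10].

Step 1: column multipliers v_i = (∏_{j≠i}(α_i − α_j))^{−1} mod 11.
  i = 1 (α = 1): (1−10)(1−2)(1−6)(1−7) = (−9)·(−1)·(−5)·(−6) = 270 ≡ 6, so v_1 = 6^{−1} = 2 (mod 11).
  i = 2 (α = 10): (10−1)(10−2)(10−6)(10−7) = 9·8·4·3 = 864 ≡ 6, so v_2 = 6^{−1} = 2 (mod 11).
  i = 3 (α = 2): (2−1)(2−10)(2−6)(2−7) = 1·(−8)·(−4)·(−5) = −160 ≡ 5, so v_3 = 5^{−1} = 9 (mod 11).
  i = 4 (α = 6): (6−1)(6−10)(6−2)(6−7) = 5·(−4)·4·(−1) = 80 ≡ 3, so v_4 = 3^{−1} = 4 (mod 11).
  i = 5 (α = 7): (7−1)(7−10)(7−2)(7−6) = 6·(−3)·5·1 = −90 ≡ 9, so v_5 = 9^{−1} = 5 (mod 11).
  v = [2, 2, 9, 4, 5].
Step 2: syndromes of r = [4, 0, 5, 9, 10] (all sums mod 11).
  S_0 = Σ v_i r_i = 2·4 + 2·0 + 9·5 + 4·9 + 5·10 = 139 ≡ 7.
  S_1 = Σ v_i α_i r_i = 2·1·4 + 2·10·0 + 9·2·5 + 4·6·9 + 5·7·10 = 664 ≡ 4.
  α_i^2 mod 11 = [1, 1, 4, 3, 5].
  S_2 = Σ v_i α_i^2 r_i = 2·1·4 + 2·1·0 + 9·4·5 + 4·3·9 + 5·5·10 = 546 ≡ 7.
  S = (7, 4, 7) ≠ 0, so r is not a codeword (an error is present).
Step 3: locate the error. For a single error e at position i, S_ℓ = v_i·e·α_i^ℓ, so α_err = S_1/S_0.
  S_0^{−1} = 7^{−1} = 8 (mod 11), so α_err = 4·8 = 32 ≡ 10 = α_2. Error position i = 2.
  Consistency check: S_2/S_1 = 7·3 = 21 ≡ 10 = α_err ✓ (single-error assumption holds).
Step 4: error magnitude e = S_0/v_2 = S_0·∏_{j≠2}(α_2 − α_j) = 7·6 = 42 ≡ 9 (mod 11).
Step 5: correct position 2: c_2 = r_2 − e = 0 − 9 ≡ 2 (mod 11). Hence c = [4, 2, 5, 9, 10].
  Check: interpolating c through the α_i gives m(x) = 3 + 1·x (degree < 2) with m(α_i) = c_i for every i, so c is indeed a codeword.


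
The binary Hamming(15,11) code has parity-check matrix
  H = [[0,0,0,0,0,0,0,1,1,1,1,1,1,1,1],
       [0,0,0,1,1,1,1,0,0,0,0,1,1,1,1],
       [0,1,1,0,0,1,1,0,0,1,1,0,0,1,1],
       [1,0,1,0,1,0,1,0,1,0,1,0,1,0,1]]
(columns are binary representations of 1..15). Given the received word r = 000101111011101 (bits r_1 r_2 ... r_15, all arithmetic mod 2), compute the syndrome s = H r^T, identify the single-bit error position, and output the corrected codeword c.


s = (0, 0, 0, 1)^T, error position = 1, corrected codeword c = 100101111011101

Compute s = H r^T mod 2 one row at a time:
  s_1 = 1 + 1 + 0 + 1 + 1 + 1 + 0 + 1 = 6 ≡ 0 (mod 2).
  s_2 = 1 + 0 + 1 + 1 + 1 + 1 + 0 + 1 = 6 ≡ 0 (mod 2).
  s_3 = 0 + 0 + 1 + 1 + 0 + 1 + 0 + 1 = 4 ≡ 0 (mod 2).
  s_4 = 0 + 0 + 0 + 1 + 1 + 1 + 1 + 1 = 5 ≡ 1 (mod 2).
s = (0, 0, 0, 1)^T — this equals column 1 of H (binary 0001), so error is at position 1.
Correct: flip bit 1 of r = 000101111011101 to get c = 100101111011101.


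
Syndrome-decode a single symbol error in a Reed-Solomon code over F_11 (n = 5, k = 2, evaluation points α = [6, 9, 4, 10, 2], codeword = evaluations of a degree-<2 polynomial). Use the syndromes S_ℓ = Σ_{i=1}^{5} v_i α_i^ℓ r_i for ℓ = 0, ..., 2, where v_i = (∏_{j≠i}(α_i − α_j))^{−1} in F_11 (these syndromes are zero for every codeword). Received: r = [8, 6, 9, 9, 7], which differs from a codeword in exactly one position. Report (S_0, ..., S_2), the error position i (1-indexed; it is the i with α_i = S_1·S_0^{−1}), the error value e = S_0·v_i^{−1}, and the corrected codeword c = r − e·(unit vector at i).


S = (7, 6, 2), error at position 3, error magnitude e = 7, c = [8, 6, 2, 9, 7].

Step 1: column multipliers v_i = (∏_{j≠i}(α_i − α_j))^{−1} mod 11.
  i = 1 (α = 6): (6−9)(6−4)(6−10)(6−2) = (−3)·2·(−4)·4 = 96 ≡ 8, so v_1 = 8^{−1} = 7 (mod 11).
  i = 2 (α = 9): (9−6)(9−4)(9−10)(9−2) = 3·5·(−1)·7 = −105 ≡ 5, so v_2 = 5^{−1} = 9 (mod 11).
  i = 3 (α = 4): (4−6)(4−9)(4−10)(4−2) = (−2)·(−5)·(−6)·2 = −120 ≡ 1, so v_3 = 1^{−1} = 1 (mod 11).
  i = 4 (α = 10): (10−6)(10−9)(10−4)(10−2) = 4·1·6·8 = 192 ≡ 5, so v_4 = 5^{−1} = 9 (mod 11).
  i = 5 (α = 2): (2−6)(2−9)(2−4)(2−10) = (−4)·(−7)·(−2)·(−8) = 448 ≡ 8, so v_5 = 8^{−1} = 7 (mod 11).
  v = [7, 9, 1, 9, 7].
Step 2: syndromes of r = [8, 6, 9, 9, 7] (all sums mod 11).
  S_0 = Σ v_i r_i = 7·8 + 9·6 + 1·9 + 9·9 + 7·7 = 249 ≡ 7.
  S_1 = Σ v_i α_i r_i = 7·6·8 + 9·9·6 + 1·4·9 + 9·10·9 + 7·2·7 = 1766 ≡ 6.
  α_i^2 mod 11 = [3, 4, 5, 1, 4].
  S_2 = Σ v_i α_i^2 r_i = 7·3·8 + 9·4·6 + 1·5·9 + 9·1·9 + 7·4·7 = 706 ≡ 2.
  S = (7, 6, 2) ≠ 0, so r is not a codeword (an error is present).
Step 3: locate the error. For a single error e at position i, S_ℓ = v_i·e·α_i^ℓ, so α_err = S_1/S_0.
  S_0^{−1} = 7^{−1} = 8 (mod 11), so α_err = 6·8 = 48 ≡ 4 = α_3. Error position i = 3.
  Consistency check: S_2/S_1 = 2·2 = 4 ≡ 4 = α_err ✓ (single-error assumption holds).
Step 4: error magnitude e = S_0/v_3 = S_0·∏_{j≠3}(α_3 − α_j) = 7·1 = 7 ≡ 7 (mod 11).
Step 5: correct position 3: c_3 = r_3 − e = 9 − 7 ≡ 2 (mod 11). Hence c = [8, 6, 2, 9, 7].
  Check: interpolating c through the α_i gives m(x) = 1 + 3·x (degree < 2) with m(α_i) = c_i for every i, so c is indeed a codeword.


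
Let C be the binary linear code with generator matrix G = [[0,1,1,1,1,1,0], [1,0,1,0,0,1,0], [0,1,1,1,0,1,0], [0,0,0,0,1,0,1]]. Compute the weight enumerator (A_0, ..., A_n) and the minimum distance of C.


Weight distribution: A_0 = 1, A_1 = 2, A_2 = 1, A_3 = 2, A_4 = 5, A_5 = 4, A_6 = 1. Minimum distance d = 1.

Enumerate all 2^4 = 16 messages m ∈ F_2^4.
For each, compute codeword c = mG in F_2^7, then tally its weight.
  m = 0000 → c = 0000000, weight = 0.
  m = 1000 → c = 0111110, weight = 5.
  m = 0100 → c = 1010010, weight = 3.
  m = 1100 → c = 1101100, weight = 4.
  m = 0010 → c = 0111010, weight = 4.
  m = 1010 → c = 0000100, weight = 1.
  m = 0110 → c = 1101000, weight = 3.
  m = 1110 → c = 1010110, weight = 4.
  m = 0001 → c = 0000101, weight = 2.
  m = 1001 → c = 0111011, weight = 5.
  m = 0101 → c = 1010111, weight = 5.
  m = 1101 → c = 1101001, weight = 4.
  m = 0011 → c = 0111111, weight = 6.
  m = 1011 → c = 0000001, weight = 1.
  m = 0111 → c = 1101101, weight = 5.
  m = 1111 → c = 1010011, weight = 4.
Tally weights:
  weight 0: 1 codewords.
  weight 1: 2 codewords.
  weight 2: 1 codewords.
  weight 3: 2 codewords.
  weight 4: 5 codewords.
  weight 5: 4 codewords.
  weight 6: 1 codewords.
Minimum distance d = smallest w > 0 with A_w > 0 = 1.
Sanity: Σ A_w = 16 = 2^4 = 16 ✓.


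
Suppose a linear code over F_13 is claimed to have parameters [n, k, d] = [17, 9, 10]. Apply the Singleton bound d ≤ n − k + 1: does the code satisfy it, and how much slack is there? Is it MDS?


Singleton RHS = n − k + 1 = 9, slack = -1, bound violated (no such code; not MDS).

Singleton bound: d ≤ n − k + 1.
Here n = 17, k = 9, so n − k + 1 = 9.
Given d = 10, check d ≤ 9: NO.
Slack = (n − k + 1) − d = -1.
The slack is negative: d = 10 exceeds n − k + 1 = 9 by 1, so the Singleton bound is violated and no linear [17, 9, 10]_13 code can exist. In particular it is not MDS (MDS requires d = n − k + 1 exactly).
Description: the claimed parameters are [17, 9, 10]_13; such a code would be impossible (violates the Singleton bound).


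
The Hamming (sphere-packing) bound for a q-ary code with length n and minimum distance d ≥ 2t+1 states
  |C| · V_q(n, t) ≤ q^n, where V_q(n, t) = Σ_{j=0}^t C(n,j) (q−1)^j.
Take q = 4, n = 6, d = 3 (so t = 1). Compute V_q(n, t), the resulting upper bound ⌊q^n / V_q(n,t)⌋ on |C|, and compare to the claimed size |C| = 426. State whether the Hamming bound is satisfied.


V_q(n, t) = 19, q^n = 4096, Hamming bound = 215, |C| = 426 > bound (violated).

Step 1: Compute V_q(n, t) = Σ_{j=0}^1 C(n, j) (q−1)^j.
  j = 0: C(6,0)·(3)^0 = 1·1 = 1.
  j = 1: C(6,1)·(3)^1 = 6·3 = 18.
  V_q(n, t) = 1 + 18 = 19.
Step 2: q^n = 4^6 = 4096.
Step 3: Hamming bound ⌊q^n / V_q(n,t)⌋ = ⌊4096/19⌋ = 215.
Step 4: Compare |C| = 426 to 215: violated.
The claimed |C| lies above the Hamming bound, so no 4-ary code of length 6 with d ≥ 3 can have 426 codewords.


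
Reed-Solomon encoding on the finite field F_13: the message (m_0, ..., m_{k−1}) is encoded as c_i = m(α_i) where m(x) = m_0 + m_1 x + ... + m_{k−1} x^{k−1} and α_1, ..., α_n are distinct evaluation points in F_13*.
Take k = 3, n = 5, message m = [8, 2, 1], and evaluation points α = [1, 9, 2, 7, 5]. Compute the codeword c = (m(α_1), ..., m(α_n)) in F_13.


c = [11, 3, 3, 6, 4]

Message polynomial: m(x) = 8 + 2·x + 1·x^2 (mod 13).
For each evaluation point α_i, compute m(α_i) mod 13:
  α_1 = 1: Horner steps 1 → 3 → 11, so m(1) = 11.
  α_2 = 9: Horner steps 1 → 11 → 3, so m(9) = 3.
  α_3 = 2: Horner steps 1 → 4 → 3, so m(2) = 3.
  α_4 = 7: Horner steps 1 → 9 → 6, so m(7) = 6.
  α_5 = 5: Horner steps 1 → 7 → 4, so m(5) = 4.
Codeword c = [11, 3, 3, 6, 4] ∈ F_13^5.


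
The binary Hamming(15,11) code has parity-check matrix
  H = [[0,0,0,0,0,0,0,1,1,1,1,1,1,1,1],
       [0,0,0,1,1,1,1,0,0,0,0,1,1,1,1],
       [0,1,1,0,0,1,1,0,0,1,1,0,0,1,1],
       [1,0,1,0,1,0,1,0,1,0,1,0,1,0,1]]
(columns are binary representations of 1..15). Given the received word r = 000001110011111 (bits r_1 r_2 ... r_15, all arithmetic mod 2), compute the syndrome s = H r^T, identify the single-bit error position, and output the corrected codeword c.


s = (0, 0, 1, 0)^T, error position = 2, corrected codeword c = 010001110011111

Compute s = H r^T mod 2 one row at a time:
  s_1 = 1 + 0 + 0 + 1 + 1 + 1 + 1 + 1 = 6 ≡ 0 (mod 2).
  s_2 = 0 + 0 + 1 + 1 + 1 + 1 + 1 + 1 = 6 ≡ 0 (mod 2).
  s_3 = 0 + 0 + 1 + 1 + 0 + 1 + 1 + 1 = 5 ≡ 1 (mod 2).
  s_4 = 0 + 0 + 0 + 1 + 0 + 1 + 1 + 1 = 4 ≡ 0 (mod 2).
s = (0, 0, 1, 0)^T — this equals column 2 of H (binary 0010), so error is at position 2.
Correct: flip bit 2 of r = 000001110011111 to get c = 010001110011111.


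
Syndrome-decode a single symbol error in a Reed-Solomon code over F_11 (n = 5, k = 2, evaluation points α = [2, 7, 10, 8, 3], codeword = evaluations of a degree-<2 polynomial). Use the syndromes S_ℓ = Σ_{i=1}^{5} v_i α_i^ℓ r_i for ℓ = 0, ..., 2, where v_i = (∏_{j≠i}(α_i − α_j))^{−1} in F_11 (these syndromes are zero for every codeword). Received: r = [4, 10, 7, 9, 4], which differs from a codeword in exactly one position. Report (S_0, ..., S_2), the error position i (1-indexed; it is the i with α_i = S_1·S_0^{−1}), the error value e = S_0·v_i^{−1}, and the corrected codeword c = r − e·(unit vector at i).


S = (4, 1, 3), error at position 5, error magnitude e = 1, c = [4, 10, 7, 9, 3].

Step 1: column multipliers v_i = (∏_{j≠i}(α_i − α_j))^{−1} mod 11.
  i = 1 (α = 2): (2−7)(2−10)(2−8)(2−3) = (−5)·(−8)·(−6)·(−1) = 240 ≡ 9, so v_1 = 9^{−1} = 5 (mod 11).
  i = 2 (α = 7): (7−2)(7−10)(7−8)(7−3) = 5·(−3)·(−1)·4 = 60 ≡ 5, so v_2 = 5^{−1} = 9 (mod 11).
  i = 3 (α = 10): (10−2)(10−7)(10−8)(10−3) = 8·3·2·7 = 336 ≡ 6, so v_3 = 6^{−1} = 2 (mod 11).
  i = 4 (α = 8): (8−2)(8−7)(8−10)(8−3) = 6·1·(−2)·5 = −60 ≡ 6, so v_4 = 6^{−1} = 2 (mod 11).
  i = 5 (α = 3): (3−2)(3−7)(3−10)(3−8) = 1·(−4)·(−7)·(−5) = −140 ≡ 3, so v_5 = 3^{−1} = 4 (mod 11).
  v = [5, 9, 2, 2, 4].
Step 2: syndromes of r = [4, 10, 7, 9, 4] (all sums mod 11).
  S_0 = Σ v_i r_i = 5·4 + 9·10 + 2·7 + 2·9 + 4·4 = 158 ≡ 4.
  S_1 = Σ v_i α_i r_i = 5·2·4 + 9·7·10 + 2·10·7 + 2·8·9 + 4·3·4 = 1002 ≡ 1.
  α_i^2 mod 11 = [4, 5, 1, 9, 9].
  S_2 = Σ v_i α_i^2 r_i = 5·4·4 + 9·5·10 + 2·1·7 + 2·9·9 + 4·9·4 = 850 ≡ 3.
  S = (4, 1, 3) ≠ 0, so r is not a codeword (an error is present).
Step 3: locate the error. For a single error e at position i, S_ℓ = v_i·e·α_i^ℓ, so α_err = S_1/S_0.
  S_0^{−1} = 4^{−1} = 3 (mod 11), so α_err = 1·3 = 3 ≡ 3 = α_5. Error position i = 5.
  Consistency check: S_2/S_1 = 3·1 = 3 ≡ 3 = α_err ✓ (single-error assumption holds).
Step 4: error magnitude e = S_0/v_5 = S_0·∏_{j≠5}(α_5 − α_j) = 4·3 = 12 ≡ 1 (mod 11).
Step 5: correct position 5: c_5 = r_5 − e = 4 − 1 ≡ 3 (mod 11). Hence c = [4, 10, 7, 9, 3].
  Check: interpolating c through the α_i gives m(x) = 6 + 10·x (degree < 2) with m(α_i) = c_i for every i, so c is indeed a codeword.


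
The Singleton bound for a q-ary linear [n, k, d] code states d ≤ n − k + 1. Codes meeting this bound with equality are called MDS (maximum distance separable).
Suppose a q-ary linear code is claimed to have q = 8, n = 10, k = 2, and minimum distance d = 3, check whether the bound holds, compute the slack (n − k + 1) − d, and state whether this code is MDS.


Singleton RHS = n − k + 1 = 9, slack = 6, bound satisfied, not MDS.

Singleton bound: d ≤ n − k + 1.
Here n = 10, k = 2, so n − k + 1 = 9.
Given d = 3, check d ≤ 9: YES.
Slack = (n − k + 1) − d = 6.
The code is NOT MDS (slack = 6 > 0).
Description: the claimed parameters are [10, 2, 3]_8; such a code would be non-MDS.


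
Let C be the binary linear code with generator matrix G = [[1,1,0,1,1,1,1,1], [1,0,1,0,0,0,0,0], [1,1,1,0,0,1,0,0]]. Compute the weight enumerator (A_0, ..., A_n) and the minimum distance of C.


Weight distribution: A_0 = 1, A_2 = 2, A_4 = 1, A_5 = 2, A_7 = 2. Minimum distance d = 2.

Enumerate all 2^3 = 8 messages m ∈ F_2^3.
For each, compute codeword c = mG in F_2^8, then tally its weight.
  m = 000 → c = 00000000, weight = 0.
  m = 100 → c = 11011111, weight = 7.
  m = 010 → c = 10100000, weight = 2.
  m = 110 → c = 01111111, weight = 7.
  m = 001 → c = 11100100, weight = 4.
  m = 101 → c = 00111011, weight = 5.
  m = 011 → c = 01000100, weight = 2.
  m = 111 → c = 10011011, weight = 5.
Tally weights:
  weight 0: 1 codewords.
  weight 2: 2 codewords.
  weight 4: 1 codewords.
  weight 5: 2 codewords.
  weight 7: 2 codewords.
Minimum distance d = smallest w > 0 with A_w > 0 = 2.
Sanity: Σ A_w = 8 = 2^3 = 8 ✓.


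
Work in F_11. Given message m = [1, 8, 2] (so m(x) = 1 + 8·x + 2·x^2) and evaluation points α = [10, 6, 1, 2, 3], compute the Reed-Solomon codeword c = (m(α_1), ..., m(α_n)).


c = [6, 0, 0, 3, 10]

Message polynomial: m(x) = 1 + 8·x + 2·x^2 (mod 11).
For each evaluation point α_i, compute m(α_i) mod 11:
  α_1 = 10: Horner steps 2 → 6 → 6, so m(10) = 6.
  α_2 = 6: Horner steps 2 → 9 → 0, so m(6) = 0.
  α_3 = 1: Horner steps 2 → 10 → 0, so m(1) = 0.
  α_4 = 2: Horner steps 2 → 1 → 3, so m(2) = 3.
  α_5 = 3: Horner steps 2 → 3 → 10, so m(3) = 10.
Codeword c = [6, 0, 0, 3, 10] ∈ F_11^5.


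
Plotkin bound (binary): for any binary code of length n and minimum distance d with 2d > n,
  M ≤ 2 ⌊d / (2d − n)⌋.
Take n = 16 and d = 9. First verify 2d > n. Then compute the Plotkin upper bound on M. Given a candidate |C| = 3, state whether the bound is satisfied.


Plotkin bound M ≤ 8; given |C| = 3 ≤ bound (satisfied).

Check applicability: 2d = 18, n = 16.
2d − n = 2 > 0, so Plotkin applies.
Compute d/(2d−n) = 9/2 ≈ 4.5000.
⌊d/(2d−n)⌋ = 4.
Plotkin bound: M ≤ 2·4 = 8.
Given |C| = 3, check: satisfied.
This |C| is below the Plotkin bound.


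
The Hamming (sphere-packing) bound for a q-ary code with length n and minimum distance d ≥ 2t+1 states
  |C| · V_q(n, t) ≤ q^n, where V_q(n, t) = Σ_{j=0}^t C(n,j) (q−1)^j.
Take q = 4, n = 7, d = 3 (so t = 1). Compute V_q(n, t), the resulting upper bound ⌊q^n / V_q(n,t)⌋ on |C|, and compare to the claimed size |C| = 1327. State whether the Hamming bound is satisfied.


V_q(n, t) = 22, q^n = 16384, Hamming bound = 744, |C| = 1327 > bound (violated).

Step 1: Compute V_q(n, t) = Σ_{j=0}^1 C(n, j) (q−1)^j.
  j = 0: C(7,0)·(3)^0 = 1·1 = 1.
  j = 1: C(7,1)·(3)^1 = 7·3 = 21.
  V_q(n, t) = 1 + 21 = 22.
Step 2: q^n = 4^7 = 16384.
Step 3: Hamming bound ⌊q^n / V_q(n,t)⌋ = ⌊16384/22⌋ = 744.
Step 4: Compare |C| = 1327 to 744: violated.
The claimed |C| lies above the Hamming bound, so no 4-ary code of length 7 with d ≥ 3 can have 1327 codewords.


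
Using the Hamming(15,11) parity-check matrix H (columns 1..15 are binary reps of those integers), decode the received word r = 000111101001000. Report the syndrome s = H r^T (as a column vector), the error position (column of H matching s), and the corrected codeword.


s = (0, 1, 0, 1)^T, error position = 5, corrected codeword c = 000101101001000

Compute s = H r^T mod 2 one row at a time:
  s_1 = 0 + 1 + 0 + 0 + 1 + 0 + 0 + 0 = 2 ≡ 0 (mod 2).
  s_2 = 1 + 1 + 1 + 1 + 1 + 0 + 0 + 0 = 5 ≡ 1 (mod 2).
  s_3 = 0 + 0 + 1 + 1 + 0 + 0 + 0 + 0 = 2 ≡ 0 (mod 2).
  s_4 = 0 + 0 + 1 + 1 + 1 + 0 + 0 + 0 = 3 ≡ 1 (mod 2).
s = (0, 1, 0, 1)^T — this equals column 5 of H (binary 0101), so error is at position 5.
Correct: flip bit 5 of r = 000111101001000 to get c = 000101101001000.


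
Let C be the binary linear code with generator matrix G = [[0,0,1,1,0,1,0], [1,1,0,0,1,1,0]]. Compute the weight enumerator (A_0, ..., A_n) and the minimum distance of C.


Weight distribution: A_0 = 1, A_3 = 1, A_4 = 1, A_5 = 1. Minimum distance d = 3.

Enumerate all 2^2 = 4 messages m ∈ F_2^2.
For each, compute codeword c = mG in F_2^7, then tally its weight.
  m = 00 → c = 0000000, weight = 0.
  m = 10 → c = 0011010, weight = 3.
  m = 01 → c = 1100110, weight = 4.
  m = 11 → c = 1111100, weight = 5.
Tally weights:
  weight 0: 1 codewords.
  weight 3: 1 codewords.
  weight 4: 1 codewords.
  weight 5: 1 codewords.
Minimum distance d = smallest w > 0 with A_w > 0 = 3.
Sanity: Σ A_w = 4 = 2^2 = 4 ✓.


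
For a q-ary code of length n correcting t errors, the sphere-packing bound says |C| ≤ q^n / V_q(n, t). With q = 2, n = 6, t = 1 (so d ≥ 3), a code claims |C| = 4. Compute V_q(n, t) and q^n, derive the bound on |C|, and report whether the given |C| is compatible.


V_q(n, t) = 7, q^n = 64, Hamming bound = 9, |C| = 4 ≤ bound (satisfied).

Step 1: Compute V_q(n, t) = Σ_{j=0}^1 C(n, j) (q−1)^j.
  j = 0: C(6,0)·(1)^0 = 1·1 = 1.
  j = 1: C(6,1)·(1)^1 = 6·1 = 6.
  V_q(n, t) = 1 + 6 = 7.
Step 2: q^n = 2^6 = 64.
Step 3: Hamming bound ⌊q^n / V_q(n,t)⌋ = ⌊64/7⌋ = 9.
Step 4: Compare |C| = 4 to 9: satisfied.
The claimed |C| lies below the Hamming bound.


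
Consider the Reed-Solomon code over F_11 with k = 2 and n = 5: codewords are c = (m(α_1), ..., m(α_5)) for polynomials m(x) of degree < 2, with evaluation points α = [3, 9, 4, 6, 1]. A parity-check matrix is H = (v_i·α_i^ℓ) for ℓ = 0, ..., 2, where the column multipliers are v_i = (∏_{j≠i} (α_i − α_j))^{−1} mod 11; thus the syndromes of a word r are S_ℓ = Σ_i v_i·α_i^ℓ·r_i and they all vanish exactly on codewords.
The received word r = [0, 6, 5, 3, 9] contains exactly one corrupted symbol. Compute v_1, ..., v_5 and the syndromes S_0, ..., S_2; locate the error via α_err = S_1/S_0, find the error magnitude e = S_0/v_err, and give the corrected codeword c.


S = (6, 2, 8), error at position 3, error magnitude e = 4, c = [0, 6, 1, 3, 9].

Step 1: column multipliers v_i = (∏_{j≠i}(α_i − α_j))^{−1} mod 11.
  i = 1 (α = 3): (3−9)(3−4)(3−6)(3−1) = (−6)·(−1)·(−3)·2 = −36 ≡ 8, so v_1 = 8^{−1} = 7 (mod 11).
  i = 2 (α = 9): (9−3)(9−4)(9−6)(9−1) = 6·5·3·8 = 720 ≡ 5, so v_2 = 5^{−1} = 9 (mod 11).
  i = 3 (α = 4): (4−3)(4−9)(4−6)(4−1) = 1·(−5)·(−2)·3 = 30 ≡ 8, so v_3 = 8^{−1} = 7 (mod 11).
  i = 4 (α = 6): (6−3)(6−9)(6−4)(6−1) = 3·(−3)·2·5 = −90 ≡ 9, so v_4 = 9^{−1} = 5 (mod 11).
  i = 5 (α = 1): (1−3)(1−9)(1−4)(1−6) = (−2)·(−8)·(−3)·(−5) = 240 ≡ 9, so v_5 = 9^{−1} = 5 (mod 11).
  v = [7, 9, 7, 5, 5].
Step 2: syndromes of r = [0, 6, 5, 3, 9] (all sums mod 11).
  S_0 = Σ v_i r_i = 7·0 + 9·6 + 7·5 + 5·3 + 5·9 = 149 ≡ 6.
  S_1 = Σ v_i α_i r_i = 7·3·0 + 9·9·6 + 7·4·5 + 5·6·3 + 5·1·9 = 761 ≡ 2.
  α_i^2 mod 11 = [9, 4, 5, 3, 1].
  S_2 = Σ v_i α_i^2 r_i = 7·9·0 + 9·4·6 + 7·5·5 + 5·3·3 + 5·1·9 = 481 ≡ 8.
  S = (6, 2, 8) ≠ 0, so r is not a codeword (an error is present).
Step 3: locate the error. For a single error e at position i, S_ℓ = v_i·e·α_i^ℓ, so α_err = S_1/S_0.
  S_0^{−1} = 6^{−1} = 2 (mod 11), so α_err = 2·2 = 4 ≡ 4 = α_3. Error position i = 3.
  Consistency check: S_2/S_1 = 8·6 = 48 ≡ 4 = α_err ✓ (single-error assumption holds).
Step 4: error magnitude e = S_0/v_3 = S_0·∏_{j≠3}(α_3 − α_j) = 6·8 = 48 ≡ 4 (mod 11).
Step 5: correct position 3: c_3 = r_3 − e = 5 − 4 ≡ 1 (mod 11). Hence c = [0, 6, 1, 3, 9].
  Check: interpolating c through the α_i gives m(x) = 8 + 1·x (degree < 2) with m(α_i) = c_i for every i, so c is indeed a codeword.


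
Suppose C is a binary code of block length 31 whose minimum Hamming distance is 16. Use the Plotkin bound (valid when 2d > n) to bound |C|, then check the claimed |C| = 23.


Plotkin bound M ≤ 32; given |C| = 23 ≤ bound (satisfied).

Check applicability: 2d = 32, n = 31.
2d − n = 1 > 0, so Plotkin applies.
Compute d/(2d−n) = 16/1 ≈ 16.0000.
⌊d/(2d−n)⌋ = 16.
Plotkin bound: M ≤ 2·16 = 32.
Given |C| = 23, check: satisfied.
This |C| is below the Plotkin bound.


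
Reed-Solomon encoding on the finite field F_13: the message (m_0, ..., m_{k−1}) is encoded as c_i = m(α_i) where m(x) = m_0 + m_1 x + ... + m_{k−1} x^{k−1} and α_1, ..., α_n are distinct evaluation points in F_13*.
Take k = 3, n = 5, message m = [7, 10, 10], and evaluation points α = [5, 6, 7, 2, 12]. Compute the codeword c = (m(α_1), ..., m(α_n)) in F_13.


c = [8, 11, 8, 2, 7]

Message polynomial: m(x) = 7 + 10·x + 10·x^2 (mod 13).
For each evaluation point α_i, compute m(α_i) mod 13:
  α_1 = 5: Horner steps 10 → 8 → 8, so m(5) = 8.
  α_2 = 6: Horner steps 10 → 5 → 11, so m(6) = 11.
  α_3 = 7: Horner steps 10 → 2 → 8, so m(7) = 8.
  α_4 = 2: Horner steps 10 → 4 → 2, so m(2) = 2.
  α_5 = 12: Horner steps 10 → 0 → 7, so m(12) = 7.
Codeword c = [8, 11, 8, 2, 7] ∈ F_13^5.


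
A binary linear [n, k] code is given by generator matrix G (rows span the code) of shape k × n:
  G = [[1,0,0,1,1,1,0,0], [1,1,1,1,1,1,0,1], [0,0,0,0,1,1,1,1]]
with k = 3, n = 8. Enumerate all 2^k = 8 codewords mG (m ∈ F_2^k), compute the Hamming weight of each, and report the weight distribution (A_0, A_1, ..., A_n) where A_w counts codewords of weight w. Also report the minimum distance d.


Weight distribution: A_0 = 1, A_3 = 1, A_4 = 3, A_5 = 2, A_7 = 1. Minimum distance d = 3.

Enumerate all 2^3 = 8 messages m ∈ F_2^3.
For each, compute codeword c = mG in F_2^8, then tally its weight.
  m = 000 → c = 00000000, weight = 0.
  m = 100 → c = 10011100, weight = 4.
  m = 010 → c = 11111101, weight = 7.
  m = 110 → c = 01100001, weight = 3.
  m = 001 → c = 00001111, weight = 4.
  m = 101 → c = 10010011, weight = 4.
  m = 011 → c = 11110010, weight = 5.
  m = 111 → c = 01101110, weight = 5.
Tally weights:
  weight 0: 1 codewords.
  weight 3: 1 codewords.
  weight 4: 3 codewords.
  weight 5: 2 codewords.
  weight 7: 1 codewords.
Minimum distance d = smallest w > 0 with A_w > 0 = 3.
Sanity: Σ A_w = 8 = 2^3 = 8 ✓.


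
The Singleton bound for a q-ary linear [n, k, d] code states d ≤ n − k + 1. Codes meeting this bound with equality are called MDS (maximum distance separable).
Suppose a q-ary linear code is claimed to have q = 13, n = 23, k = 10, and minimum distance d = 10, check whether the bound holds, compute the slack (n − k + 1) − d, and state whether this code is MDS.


Singleton RHS = n − k + 1 = 14, slack = 4, bound satisfied, not MDS.

Singleton bound: d ≤ n − k + 1.
Here n = 23, k = 10, so n − k + 1 = 14.
Given d = 10, check d ≤ 14: YES.
Slack = (n − k + 1) − d = 4.
The code is NOT MDS (slack = 4 > 0).
Description: the claimed parameters are [23, 10, 10]_13; such a code would be non-MDS.


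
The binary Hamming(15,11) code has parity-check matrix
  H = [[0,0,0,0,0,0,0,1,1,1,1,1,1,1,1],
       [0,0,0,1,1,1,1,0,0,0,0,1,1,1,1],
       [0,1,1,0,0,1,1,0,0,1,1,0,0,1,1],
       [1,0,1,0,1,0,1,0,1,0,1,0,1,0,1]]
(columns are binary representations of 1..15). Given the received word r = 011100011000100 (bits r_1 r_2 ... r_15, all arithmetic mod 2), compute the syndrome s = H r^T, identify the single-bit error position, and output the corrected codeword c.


s = (1, 0, 0, 1)^T, error position = 9, corrected codeword c = 011100010000100

Compute s = H r^T mod 2 one row at a time:
  s_1 = 1 + 1 + 0 + 0 + 0 + 1 + 0 + 0 = 3 ≡ 1 (mod 2).
  s_2 = 1 + 0 + 0 + 0 + 0 + 1 + 0 + 0 = 2 ≡ 0 (mod 2).
  s_3 = 1 + 1 + 0 + 0 + 0 + 0 + 0 + 0 = 2 ≡ 0 (mod 2).
  s_4 = 0 + 1 + 0 + 0 + 1 + 0 + 1 + 0 = 3 ≡ 1 (mod 2).
s = (1, 0, 0, 1)^T — this equals column 9 of H (binary 1001), so error is at position 9.
Correct: flip bit 9 of r = 011100011000100 to get c = 011100010000100.


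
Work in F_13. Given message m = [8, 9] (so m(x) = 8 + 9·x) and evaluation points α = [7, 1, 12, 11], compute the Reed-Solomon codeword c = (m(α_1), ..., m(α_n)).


c = [6, 4, 12, 3]

Message polynomial: m(x) = 8 + 9·x (mod 13).
For each evaluation point α_i, compute m(α_i) mod 13:
  α_1 = 7: Horner steps 9 → 6, so m(7) = 6.
  α_2 = 1: Horner steps 9 → 4, so m(1) = 4.
  α_3 = 12: Horner steps 9 → 12, so m(12) = 12.
  α_4 = 11: Horner steps 9 → 3, so m(11) = 3.
Codeword c = [6, 4, 12, 3] ∈ F_13^4.


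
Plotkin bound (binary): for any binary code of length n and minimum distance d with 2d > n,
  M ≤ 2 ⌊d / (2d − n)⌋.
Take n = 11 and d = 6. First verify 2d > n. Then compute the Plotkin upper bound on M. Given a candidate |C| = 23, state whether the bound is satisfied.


Plotkin bound M ≤ 12; given |C| = 23 > bound (violated).

Check applicability: 2d = 12, n = 11.
2d − n = 1 > 0, so Plotkin applies.
Compute d/(2d−n) = 6/1 ≈ 6.0000.
⌊d/(2d−n)⌋ = 6.
Plotkin bound: M ≤ 2·6 = 12.
Given |C| = 23, check: VIOLATED.
This |C| is above the Plotkin bound, so no binary code with n = 11, d = 6 and 23 codewords exists.


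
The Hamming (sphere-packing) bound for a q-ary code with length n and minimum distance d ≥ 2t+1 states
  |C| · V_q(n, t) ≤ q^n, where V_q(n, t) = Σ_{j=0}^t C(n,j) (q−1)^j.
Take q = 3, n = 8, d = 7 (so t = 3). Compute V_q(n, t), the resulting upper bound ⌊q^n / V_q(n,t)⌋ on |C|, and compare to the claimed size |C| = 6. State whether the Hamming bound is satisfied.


V_q(n, t) = 577, q^n = 6561, Hamming bound = 11, |C| = 6 ≤ bound (satisfied).

Step 1: Compute V_q(n, t) = Σ_{j=0}^3 C(n, j) (q−1)^j.
  j = 0: C(8,0)·(2)^0 = 1·1 = 1.
  j = 1: C(8,1)·(2)^1 = 8·2 = 16.
  j = 2: C(8,2)·(2)^2 = 28·4 = 112.
  j = 3: C(8,3)·(2)^3 = 56·8 = 448.
  V_q(n, t) = 1 + 16 + 112 + 448 = 577.
Step 2: q^n = 3^8 = 6561.
Step 3: Hamming bound ⌊q^n / V_q(n,t)⌋ = ⌊6561/577⌋ = 11.
Step 4: Compare |C| = 6 to 11: satisfied.
The claimed |C| lies below the Hamming bound.


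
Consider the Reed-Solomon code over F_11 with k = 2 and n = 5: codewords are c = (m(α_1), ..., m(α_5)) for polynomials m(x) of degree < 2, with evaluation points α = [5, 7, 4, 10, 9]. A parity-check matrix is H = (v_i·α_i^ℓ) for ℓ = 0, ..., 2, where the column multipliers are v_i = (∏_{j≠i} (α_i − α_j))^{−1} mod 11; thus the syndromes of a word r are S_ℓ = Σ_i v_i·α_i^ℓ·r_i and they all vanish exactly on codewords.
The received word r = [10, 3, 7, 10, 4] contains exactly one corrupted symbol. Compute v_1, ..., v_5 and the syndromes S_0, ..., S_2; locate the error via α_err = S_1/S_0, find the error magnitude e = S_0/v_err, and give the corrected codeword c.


S = (2, 10, 6), error at position 1, error magnitude e = 8, c = [2, 3, 7, 10, 4].

Step 1: column multipliers v_i = (∏_{j≠i}(α_i − α_j))^{−1} mod 11.
  i = 1 (α = 5): (5−7)(5−4)(5−10)(5−9) = (−2)·1·(−5)·(−4) = −40 ≡ 4, so v_1 = 4^{−1} = 3 (mod 11).
  i = 2 (α = 7): (7−5)(7−4)(7−10)(7−9) = 2·3·(−3)·(−2) = 36 ≡ 3, so v_2 = 3^{−1} = 4 (mod 11).
  i = 3 (α = 4): (4−5)(4−7)(4−10)(4−9) = (−1)·(−3)·(−6)·(−5) = 90 ≡ 2, so v_3 = 2^{−1} = 6 (mod 11).
  i = 4 (α = 10): (10−5)(10−7)(10−4)(10−9) = 5·3·6·1 = 90 ≡ 2, so v_4 = 2^{−1} = 6 (mod 11).
  i = 5 (α = 9): (9−5)(9−7)(9−4)(9−10) = 4·2·5·(−1) = −40 ≡ 4, so v_5 = 4^{−1} = 3 (mod 11).
  v = [3, 4, 6, 6, 3].
Step 2: syndromes of r = [10, 3, 7, 10, 4] (all sums mod 11).
  S_0 = Σ v_i r_i = 3·10 + 4·3 + 6·7 + 6·10 + 3·4 = 156 ≡ 2.
  S_1 = Σ v_i α_i r_i = 3·5·10 + 4·7·3 + 6·4·7 + 6·10·10 + 3·9·4 = 1110 ≡ 10.
  α_i^2 mod 11 = [3, 5, 5, 1, 4].
  S_2 = Σ v_i α_i^2 r_i = 3·3·10 + 4·5·3 + 6·5·7 + 6·1·10 + 3·4·4 = 468 ≡ 6.
  S = (2, 10, 6) ≠ 0, so r is not a codeword (an error is present).
Step 3: locate the error. For a single error e at position i, S_ℓ = v_i·e·α_i^ℓ, so α_err = S_1/S_0.
  S_0^{−1} = 2^{−1} = 6 (mod 11), so α_err = 10·6 = 60 ≡ 5 = α_1. Error position i = 1.
  Consistency check: S_2/S_1 = 6·10 = 60 ≡ 5 = α_err ✓ (single-error assumption holds).
Step 4: error magnitude e = S_0/v_1 = S_0·∏_{j≠1}(α_1 − α_j) = 2·4 = 8 ≡ 8 (mod 11).
Step 5: correct position 1: c_1 = r_1 − e = 10 − 8 ≡ 2 (mod 11). Hence c = [2, 3, 7, 10, 4].
  Check: interpolating c through the α_i gives m(x) = 5 + 6·x (degree < 2) with m(α_i) = c_i for every i, so c is indeed a codeword.
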